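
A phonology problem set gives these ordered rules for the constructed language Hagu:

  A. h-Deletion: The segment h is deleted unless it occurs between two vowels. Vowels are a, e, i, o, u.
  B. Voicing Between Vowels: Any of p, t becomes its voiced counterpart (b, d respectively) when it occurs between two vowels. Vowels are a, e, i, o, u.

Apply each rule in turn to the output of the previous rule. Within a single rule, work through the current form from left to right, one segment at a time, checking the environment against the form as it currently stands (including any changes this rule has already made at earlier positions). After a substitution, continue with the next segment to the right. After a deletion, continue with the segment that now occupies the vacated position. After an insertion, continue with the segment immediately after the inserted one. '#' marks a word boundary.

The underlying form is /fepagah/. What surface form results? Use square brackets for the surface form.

A h-Deletion: [fepagah] → [fepaga]
B Voicing Between Vowels: [fepaga] → [febaga]

[febaga]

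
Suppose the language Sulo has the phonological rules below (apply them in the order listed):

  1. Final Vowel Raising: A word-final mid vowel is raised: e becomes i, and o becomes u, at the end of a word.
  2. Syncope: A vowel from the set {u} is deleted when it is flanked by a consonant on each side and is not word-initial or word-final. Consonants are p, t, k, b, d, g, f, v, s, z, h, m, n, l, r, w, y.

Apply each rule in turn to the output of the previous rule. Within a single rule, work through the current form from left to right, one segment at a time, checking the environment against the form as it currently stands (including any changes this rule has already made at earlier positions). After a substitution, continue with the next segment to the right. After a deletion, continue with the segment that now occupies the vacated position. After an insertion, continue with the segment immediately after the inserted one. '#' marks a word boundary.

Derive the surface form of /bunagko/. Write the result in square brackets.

1 Final Vowel Raising: [bunagko] → [bunagku]
2 Syncope: [bunagku] → [bnagku]

[bnagku]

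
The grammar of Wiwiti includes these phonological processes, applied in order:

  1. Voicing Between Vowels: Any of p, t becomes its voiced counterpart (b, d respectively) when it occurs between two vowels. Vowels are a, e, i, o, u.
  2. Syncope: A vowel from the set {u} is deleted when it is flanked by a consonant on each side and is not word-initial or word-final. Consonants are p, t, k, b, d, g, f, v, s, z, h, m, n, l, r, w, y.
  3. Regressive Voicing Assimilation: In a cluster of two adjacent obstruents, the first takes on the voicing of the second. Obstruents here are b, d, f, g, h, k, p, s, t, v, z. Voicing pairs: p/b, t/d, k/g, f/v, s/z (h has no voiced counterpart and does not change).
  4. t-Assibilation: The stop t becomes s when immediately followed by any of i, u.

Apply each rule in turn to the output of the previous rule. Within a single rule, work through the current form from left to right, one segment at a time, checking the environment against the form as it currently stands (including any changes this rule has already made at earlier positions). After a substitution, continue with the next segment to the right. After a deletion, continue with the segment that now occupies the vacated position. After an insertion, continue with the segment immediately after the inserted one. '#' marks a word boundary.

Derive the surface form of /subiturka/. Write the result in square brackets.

1 Voicing Between Vowels: [subiturka] → [subidurka]
2 Syncope: [subidurka] → [sbidrka]
3 Regressive Voicing Assimilation: [sbidrka] → [zbidrka]
4 t-Assibilation: no change — [zbidrka]

[zbidrka]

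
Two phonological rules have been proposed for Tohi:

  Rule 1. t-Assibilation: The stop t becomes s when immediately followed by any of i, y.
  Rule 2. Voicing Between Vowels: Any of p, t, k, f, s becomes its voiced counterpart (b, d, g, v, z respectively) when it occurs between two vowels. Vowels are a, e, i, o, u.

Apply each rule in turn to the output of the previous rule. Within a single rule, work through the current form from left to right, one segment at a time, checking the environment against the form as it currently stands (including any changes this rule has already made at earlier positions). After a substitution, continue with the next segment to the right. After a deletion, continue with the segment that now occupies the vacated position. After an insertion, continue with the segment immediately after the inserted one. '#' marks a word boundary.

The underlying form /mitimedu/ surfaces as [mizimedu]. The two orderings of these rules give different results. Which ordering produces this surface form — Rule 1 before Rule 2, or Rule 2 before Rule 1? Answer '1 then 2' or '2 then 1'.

Order 1 then 2:
  1 t-Assibilation: [mitimedu] → [misimedu]
  2 Voicing Between Vowels: [misimedu] → [mizimedu]
  result: [mizimedu]
Order 2 then 1:
  2 Voicing Between Vowels: [mitimedu] → [midimedu]
  1 t-Assibilation: no change — [midimedu]
  result: [midimedu]

1 then 2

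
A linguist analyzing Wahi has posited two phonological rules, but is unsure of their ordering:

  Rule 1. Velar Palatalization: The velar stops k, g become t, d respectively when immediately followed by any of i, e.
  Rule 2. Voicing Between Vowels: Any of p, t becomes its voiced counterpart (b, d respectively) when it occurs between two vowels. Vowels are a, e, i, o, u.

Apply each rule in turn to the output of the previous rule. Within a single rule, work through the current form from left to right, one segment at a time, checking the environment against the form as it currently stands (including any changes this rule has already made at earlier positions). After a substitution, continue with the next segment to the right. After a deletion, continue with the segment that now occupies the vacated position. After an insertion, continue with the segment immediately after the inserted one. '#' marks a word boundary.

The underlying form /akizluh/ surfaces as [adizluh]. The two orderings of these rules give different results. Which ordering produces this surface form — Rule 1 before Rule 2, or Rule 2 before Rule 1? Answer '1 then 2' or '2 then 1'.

Order 1 then 2:
  1 Velar Palatalization: [akizluh] → [atizluh]
  2 Voicing Between Vowels: [atizluh] → [adizluh]
  result: [adizluh]
Order 2 then 1:
  2 Voicing Between Vowels: no change — [akizluh]
  1 Velar Palatalization: [akizluh] → [atizluh]
  result: [atizluh]

1 then 2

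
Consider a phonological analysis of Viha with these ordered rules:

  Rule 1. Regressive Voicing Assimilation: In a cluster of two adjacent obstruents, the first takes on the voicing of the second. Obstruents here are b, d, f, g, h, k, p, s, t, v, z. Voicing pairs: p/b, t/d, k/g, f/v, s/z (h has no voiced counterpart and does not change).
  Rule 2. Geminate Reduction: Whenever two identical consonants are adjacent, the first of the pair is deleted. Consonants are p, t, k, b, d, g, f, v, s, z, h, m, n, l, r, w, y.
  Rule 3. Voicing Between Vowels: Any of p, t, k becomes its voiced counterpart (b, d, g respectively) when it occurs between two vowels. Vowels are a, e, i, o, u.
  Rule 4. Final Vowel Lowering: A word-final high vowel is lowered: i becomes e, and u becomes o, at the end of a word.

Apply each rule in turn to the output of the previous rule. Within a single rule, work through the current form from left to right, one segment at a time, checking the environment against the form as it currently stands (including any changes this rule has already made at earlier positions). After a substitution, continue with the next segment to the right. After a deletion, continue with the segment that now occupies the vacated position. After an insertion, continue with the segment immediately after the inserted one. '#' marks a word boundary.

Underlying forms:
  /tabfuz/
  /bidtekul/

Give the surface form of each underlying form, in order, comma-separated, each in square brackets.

/tabfuz/:
  Rule 1 Regressive Voicing Assimilation: [tabfuz] → [tapfuz]
  Rule 2 Geminate Reduction: no change — [tapfuz]
  Rule 3 Voicing Between Vowels: no change — [tapfuz]
  Rule 4 Final Vowel Lowering: no change — [tapfuz]
/bidtekul/:
  Rule 1 Regressive Voicing Assimilation: [bidtekul] → [bittekul]
  Rule 2 Geminate Reduction: [bittekul] → [bitekul]
  Rule 3 Voicing Between Vowels: [bitekul] → [bidegul]
  Rule 4 Final Vowel Lowering: no change — [bidegul]

[tapfuz], [bidegul]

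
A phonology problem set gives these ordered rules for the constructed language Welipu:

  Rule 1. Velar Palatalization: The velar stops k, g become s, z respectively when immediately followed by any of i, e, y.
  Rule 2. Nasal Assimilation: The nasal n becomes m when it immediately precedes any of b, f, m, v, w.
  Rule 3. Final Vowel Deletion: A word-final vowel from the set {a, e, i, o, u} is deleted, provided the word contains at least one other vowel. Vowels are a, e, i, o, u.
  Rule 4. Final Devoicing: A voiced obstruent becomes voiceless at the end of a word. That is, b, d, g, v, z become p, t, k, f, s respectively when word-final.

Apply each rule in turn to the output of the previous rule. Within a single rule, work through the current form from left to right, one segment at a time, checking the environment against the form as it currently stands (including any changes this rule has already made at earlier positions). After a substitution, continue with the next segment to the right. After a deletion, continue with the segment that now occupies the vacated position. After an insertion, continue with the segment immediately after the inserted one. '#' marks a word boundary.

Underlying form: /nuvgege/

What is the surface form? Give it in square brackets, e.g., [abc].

Rule 1 Velar Palatalization: [nuvgege] → [nuvzeze]
Rule 2 Nasal Assimilation: no change — [nuvzeze]
Rule 3 Final Vowel Deletion: [nuvzeze] → [nuvzez]
Rule 4 Final Devoicing: [nuvzez] → [nuvzes]

[nuvzes]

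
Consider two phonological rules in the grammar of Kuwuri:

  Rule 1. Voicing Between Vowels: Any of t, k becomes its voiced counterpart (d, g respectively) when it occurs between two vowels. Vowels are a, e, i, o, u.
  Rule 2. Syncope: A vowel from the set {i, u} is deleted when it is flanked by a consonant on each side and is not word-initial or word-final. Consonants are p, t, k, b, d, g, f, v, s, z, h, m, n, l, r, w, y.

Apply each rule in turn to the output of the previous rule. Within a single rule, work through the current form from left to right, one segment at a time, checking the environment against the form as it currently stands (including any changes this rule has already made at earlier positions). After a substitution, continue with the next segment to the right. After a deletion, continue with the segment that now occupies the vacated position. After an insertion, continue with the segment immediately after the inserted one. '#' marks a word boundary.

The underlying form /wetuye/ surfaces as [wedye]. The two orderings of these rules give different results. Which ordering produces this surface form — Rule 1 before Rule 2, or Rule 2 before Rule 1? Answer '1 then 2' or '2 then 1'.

1 then 2

Order 1 then 2:
  1 Voicing Between Vowels: [wetuye] → [weduye]
  2 Syncope: [weduye] → [wedye]
  result: [wedye]
Order 2 then 1:
  2 Syncope: [wetuye] → [wetye]
  1 Voicing Between Vowels: no change — [wetye]
  result: [wetye]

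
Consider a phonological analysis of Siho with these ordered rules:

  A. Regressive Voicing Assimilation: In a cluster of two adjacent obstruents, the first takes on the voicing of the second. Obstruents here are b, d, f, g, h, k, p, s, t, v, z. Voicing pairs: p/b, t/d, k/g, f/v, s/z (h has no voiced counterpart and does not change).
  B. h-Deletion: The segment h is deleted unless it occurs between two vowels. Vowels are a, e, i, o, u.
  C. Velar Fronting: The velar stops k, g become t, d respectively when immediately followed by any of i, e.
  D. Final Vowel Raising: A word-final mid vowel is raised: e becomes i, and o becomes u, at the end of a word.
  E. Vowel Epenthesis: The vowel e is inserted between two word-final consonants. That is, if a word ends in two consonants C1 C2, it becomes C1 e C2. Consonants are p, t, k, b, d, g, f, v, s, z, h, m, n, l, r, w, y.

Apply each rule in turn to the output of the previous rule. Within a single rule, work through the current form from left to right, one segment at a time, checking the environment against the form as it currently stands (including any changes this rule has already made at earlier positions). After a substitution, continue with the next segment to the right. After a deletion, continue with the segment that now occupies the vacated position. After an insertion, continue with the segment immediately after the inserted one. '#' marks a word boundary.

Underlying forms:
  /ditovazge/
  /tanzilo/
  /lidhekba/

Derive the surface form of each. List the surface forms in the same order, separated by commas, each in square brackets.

/ditovazge/:
  A Regressive Voicing Assimilation: no change — [ditovazge]
  B h-Deletion: no change — [ditovazge]
  C Velar Fronting: [ditovazge] → [ditovazde]
  D Final Vowel Raising: [ditovazde] → [ditovazdi]
  E Vowel Epenthesis: no change — [ditovazdi]
/tanzilo/:
  A Regressive Voicing Assimilation: no change — [tanzilo]
  B h-Deletion: no change — [tanzilo]
  C Velar Fronting: no change — [tanzilo]
  D Final Vowel Raising: [tanzilo] → [tanzilu]
  E Vowel Epenthesis: no change — [tanzilu]
/lidhekba/:
  A Regressive Voicing Assimilation: [lidhekba] → [lithegba]
  B h-Deletion: [lithegba] → [litegba]
  C Velar Fronting: no change — [litegba]
  D Final Vowel Raising: no change — [litegba]
  E Vowel Epenthesis: no change — [litegba]

[ditovazdi], [tanzilu], [litegba]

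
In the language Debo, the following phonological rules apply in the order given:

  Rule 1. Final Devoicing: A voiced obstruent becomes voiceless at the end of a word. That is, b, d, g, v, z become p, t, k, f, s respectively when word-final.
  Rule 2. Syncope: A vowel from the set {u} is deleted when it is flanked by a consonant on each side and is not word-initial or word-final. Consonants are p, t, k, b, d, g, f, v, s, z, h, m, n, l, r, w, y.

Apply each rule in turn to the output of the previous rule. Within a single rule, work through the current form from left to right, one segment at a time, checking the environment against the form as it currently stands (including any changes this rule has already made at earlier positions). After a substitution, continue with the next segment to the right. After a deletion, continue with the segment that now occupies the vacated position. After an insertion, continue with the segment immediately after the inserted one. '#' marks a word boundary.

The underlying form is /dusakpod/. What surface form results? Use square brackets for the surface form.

[dsakpot]

Rule 1 Final Devoicing: [dusakpod] → [dusakpot]
Rule 2 Syncope: [dusakpot] → [dsakpot]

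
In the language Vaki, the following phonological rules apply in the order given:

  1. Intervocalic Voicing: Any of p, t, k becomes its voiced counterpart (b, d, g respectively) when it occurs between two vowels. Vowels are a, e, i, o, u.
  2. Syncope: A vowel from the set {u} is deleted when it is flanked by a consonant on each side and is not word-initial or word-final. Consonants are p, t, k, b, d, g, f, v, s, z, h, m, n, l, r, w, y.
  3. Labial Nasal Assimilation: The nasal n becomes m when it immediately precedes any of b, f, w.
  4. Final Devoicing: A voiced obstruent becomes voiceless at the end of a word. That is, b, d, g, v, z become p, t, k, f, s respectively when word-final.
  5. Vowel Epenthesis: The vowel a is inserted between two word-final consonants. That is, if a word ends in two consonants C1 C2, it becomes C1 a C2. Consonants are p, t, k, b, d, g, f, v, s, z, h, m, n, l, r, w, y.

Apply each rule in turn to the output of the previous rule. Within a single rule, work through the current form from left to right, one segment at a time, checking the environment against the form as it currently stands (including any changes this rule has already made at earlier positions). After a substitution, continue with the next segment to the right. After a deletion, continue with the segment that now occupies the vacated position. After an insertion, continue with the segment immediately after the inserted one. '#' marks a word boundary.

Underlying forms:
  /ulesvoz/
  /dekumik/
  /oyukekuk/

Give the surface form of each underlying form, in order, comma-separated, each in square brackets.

/ulesvoz/:
  1 Intervocalic Voicing: no change — [ulesvoz]
  2 Syncope: no change — [ulesvoz]
  3 Labial Nasal Assimilation: no change — [ulesvoz]
  4 Final Devoicing: [ulesvoz] → [ulesvos]
  5 Vowel Epenthesis: no change — [ulesvos]
/dekumik/:
  1 Intervocalic Voicing: [dekumik] → [degumik]
  2 Syncope: [degumik] → [degmik]
  3 Labial Nasal Assimilation: no change — [degmik]
  4 Final Devoicing: no change — [degmik]
  5 Vowel Epenthesis: no change — [degmik]
/oyukekuk/:
  1 Intervocalic Voicing: [oyukekuk] → [oyugeguk]
  2 Syncope: [oyugeguk] → [oygegk]
  3 Labial Nasal Assimilation: no change — [oygegk]
  4 Final Devoicing: no change — [oygegk]
  5 Vowel Epenthesis: [oygegk] → [oygegak]

[ulesvos], [degmik], [oygegak]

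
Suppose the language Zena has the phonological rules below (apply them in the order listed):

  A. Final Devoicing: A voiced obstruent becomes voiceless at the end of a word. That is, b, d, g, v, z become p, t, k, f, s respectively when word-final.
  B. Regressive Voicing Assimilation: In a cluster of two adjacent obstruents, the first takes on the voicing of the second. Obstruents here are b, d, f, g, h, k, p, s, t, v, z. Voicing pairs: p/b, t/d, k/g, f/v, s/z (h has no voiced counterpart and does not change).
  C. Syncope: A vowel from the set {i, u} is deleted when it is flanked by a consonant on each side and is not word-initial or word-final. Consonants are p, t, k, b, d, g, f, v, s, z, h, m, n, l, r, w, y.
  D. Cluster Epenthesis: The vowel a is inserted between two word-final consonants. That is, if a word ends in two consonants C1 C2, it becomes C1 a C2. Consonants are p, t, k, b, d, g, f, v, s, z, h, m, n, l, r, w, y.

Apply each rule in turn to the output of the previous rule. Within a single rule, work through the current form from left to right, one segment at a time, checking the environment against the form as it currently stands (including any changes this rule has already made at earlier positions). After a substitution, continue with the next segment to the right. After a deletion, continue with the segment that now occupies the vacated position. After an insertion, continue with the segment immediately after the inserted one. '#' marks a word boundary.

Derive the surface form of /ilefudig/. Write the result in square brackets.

A Final Devoicing: [ilefudig] → [ilefudik]
B Regressive Voicing Assimilation: no change — [ilefudik]
C Syncope: [ilefudik] → [ilefdk]
D Cluster Epenthesis: [ilefdk] → [ilefdak]

[ilefdak]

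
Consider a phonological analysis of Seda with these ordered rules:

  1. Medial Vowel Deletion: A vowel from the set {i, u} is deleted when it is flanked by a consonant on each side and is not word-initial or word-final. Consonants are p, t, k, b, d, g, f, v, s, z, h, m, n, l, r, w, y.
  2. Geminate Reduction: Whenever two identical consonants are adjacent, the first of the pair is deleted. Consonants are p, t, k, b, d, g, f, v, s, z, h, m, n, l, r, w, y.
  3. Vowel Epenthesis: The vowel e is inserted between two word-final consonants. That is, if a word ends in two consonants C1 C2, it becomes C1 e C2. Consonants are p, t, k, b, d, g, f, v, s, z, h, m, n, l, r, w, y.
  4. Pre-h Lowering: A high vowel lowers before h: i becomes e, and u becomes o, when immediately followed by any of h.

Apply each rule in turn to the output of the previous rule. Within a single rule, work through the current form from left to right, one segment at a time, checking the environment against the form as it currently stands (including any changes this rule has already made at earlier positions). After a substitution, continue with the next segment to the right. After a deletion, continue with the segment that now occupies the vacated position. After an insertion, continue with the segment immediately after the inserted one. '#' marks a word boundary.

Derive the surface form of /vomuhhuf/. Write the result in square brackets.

1 Medial Vowel Deletion: [vomuhhuf] → [vomhhf]
2 Geminate Reduction: [vomhhf] → [vomhf]
3 Vowel Epenthesis: [vomhf] → [vomhef]
4 Pre-h Lowering: no change — [vomhef]

[vomhef]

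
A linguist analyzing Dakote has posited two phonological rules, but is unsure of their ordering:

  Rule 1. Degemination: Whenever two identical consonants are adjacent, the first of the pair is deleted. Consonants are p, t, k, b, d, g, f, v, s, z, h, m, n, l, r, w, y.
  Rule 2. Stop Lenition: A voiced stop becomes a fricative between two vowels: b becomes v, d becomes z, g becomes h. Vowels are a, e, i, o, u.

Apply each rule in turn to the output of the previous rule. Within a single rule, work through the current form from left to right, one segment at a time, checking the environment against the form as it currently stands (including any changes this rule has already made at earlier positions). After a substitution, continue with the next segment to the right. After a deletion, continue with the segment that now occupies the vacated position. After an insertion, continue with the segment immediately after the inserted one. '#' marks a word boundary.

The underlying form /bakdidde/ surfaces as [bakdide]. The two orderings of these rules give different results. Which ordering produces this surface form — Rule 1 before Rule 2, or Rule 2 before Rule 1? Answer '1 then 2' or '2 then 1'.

2 then 1

Order 1 then 2:
  1 Degemination: [bakdidde] → [bakdide]
  2 Stop Lenition: [bakdide] → [bakdize]
  result: [bakdize]
Order 2 then 1:
  2 Stop Lenition: no change — [bakdidde]
  1 Degemination: [bakdidde] → [bakdide]
  result: [bakdide]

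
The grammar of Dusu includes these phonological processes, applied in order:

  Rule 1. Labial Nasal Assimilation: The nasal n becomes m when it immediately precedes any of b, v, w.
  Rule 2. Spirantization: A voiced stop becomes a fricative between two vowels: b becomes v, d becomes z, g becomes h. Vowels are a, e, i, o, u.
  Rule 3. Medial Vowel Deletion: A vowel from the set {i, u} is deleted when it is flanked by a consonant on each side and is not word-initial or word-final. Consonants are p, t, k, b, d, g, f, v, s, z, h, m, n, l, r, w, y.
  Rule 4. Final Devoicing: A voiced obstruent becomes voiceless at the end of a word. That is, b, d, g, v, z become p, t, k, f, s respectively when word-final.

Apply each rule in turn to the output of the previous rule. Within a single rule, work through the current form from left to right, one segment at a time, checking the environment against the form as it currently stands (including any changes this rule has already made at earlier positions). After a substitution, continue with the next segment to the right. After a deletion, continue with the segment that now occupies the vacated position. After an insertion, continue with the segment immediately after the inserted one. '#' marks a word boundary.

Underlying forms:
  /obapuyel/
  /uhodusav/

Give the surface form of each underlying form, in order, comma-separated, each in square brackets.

/obapuyel/:
  Rule 1 Labial Nasal Assimilation: no change — [obapuyel]
  Rule 2 Spirantization: [obapuyel] → [ovapuyel]
  Rule 3 Medial Vowel Deletion: [ovapuyel] → [ovapyel]
  Rule 4 Final Devoicing: no change — [ovapyel]
/uhodusav/:
  Rule 1 Labial Nasal Assimilation: no change — [uhodusav]
  Rule 2 Spirantization: [uhodusav] → [uhozusav]
  Rule 3 Medial Vowel Deletion: [uhozusav] → [uhozsav]
  Rule 4 Final Devoicing: [uhozsav] → [uhozsaf]

[ovapyel], [uhozsaf]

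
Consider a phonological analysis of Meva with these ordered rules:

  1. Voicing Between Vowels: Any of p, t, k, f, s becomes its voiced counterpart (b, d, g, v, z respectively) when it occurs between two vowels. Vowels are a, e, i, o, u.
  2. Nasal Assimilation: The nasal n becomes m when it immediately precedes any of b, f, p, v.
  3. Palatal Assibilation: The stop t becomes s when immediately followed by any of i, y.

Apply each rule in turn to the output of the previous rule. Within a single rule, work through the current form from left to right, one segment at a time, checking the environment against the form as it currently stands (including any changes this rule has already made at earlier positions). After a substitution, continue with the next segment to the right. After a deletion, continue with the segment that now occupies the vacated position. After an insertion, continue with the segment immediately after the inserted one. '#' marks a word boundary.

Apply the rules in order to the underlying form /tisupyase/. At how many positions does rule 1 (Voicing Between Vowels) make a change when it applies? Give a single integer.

1 Voicing Between Vowels: [tisupyase] → [tizupyaze]
2 Nasal Assimilation: no change — [tizupyaze]
3 Palatal Assibilation: [tizupyaze] → [sizupyaze]
Rule 1 changed 2 position(s).

2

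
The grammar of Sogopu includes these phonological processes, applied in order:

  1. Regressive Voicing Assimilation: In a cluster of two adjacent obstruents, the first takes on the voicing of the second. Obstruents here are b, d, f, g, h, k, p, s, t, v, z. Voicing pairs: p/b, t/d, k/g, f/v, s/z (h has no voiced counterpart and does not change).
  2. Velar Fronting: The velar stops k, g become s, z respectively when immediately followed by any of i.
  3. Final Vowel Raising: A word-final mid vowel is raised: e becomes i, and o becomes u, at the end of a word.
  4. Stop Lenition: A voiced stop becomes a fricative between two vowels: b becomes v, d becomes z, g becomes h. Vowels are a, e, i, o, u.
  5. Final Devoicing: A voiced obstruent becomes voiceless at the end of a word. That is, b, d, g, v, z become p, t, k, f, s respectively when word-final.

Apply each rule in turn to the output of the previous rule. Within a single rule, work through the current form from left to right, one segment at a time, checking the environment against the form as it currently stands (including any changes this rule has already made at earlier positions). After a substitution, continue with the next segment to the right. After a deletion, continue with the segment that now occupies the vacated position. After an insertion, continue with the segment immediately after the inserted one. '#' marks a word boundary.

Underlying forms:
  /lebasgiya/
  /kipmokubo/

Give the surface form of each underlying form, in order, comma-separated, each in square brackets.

[levazziya], [sipmokuvu]

/lebasgiya/:
  1 Regressive Voicing Assimilation: [lebasgiya] → [lebazgiya]
  2 Velar Fronting: [lebazgiya] → [lebazziya]
  3 Final Vowel Raising: no change — [lebazziya]
  4 Stop Lenition: [lebazziya] → [levazziya]
  5 Final Devoicing: no change — [levazziya]
/kipmokubo/:
  1 Regressive Voicing Assimilation: no change — [kipmokubo]
  2 Velar Fronting: [kipmokubo] → [sipmokubo]
  3 Final Vowel Raising: [sipmokubo] → [sipmokubu]
  4 Stop Lenition: [sipmokubu] → [sipmokuvu]
  5 Final Devoicing: no change — [sipmokuvu]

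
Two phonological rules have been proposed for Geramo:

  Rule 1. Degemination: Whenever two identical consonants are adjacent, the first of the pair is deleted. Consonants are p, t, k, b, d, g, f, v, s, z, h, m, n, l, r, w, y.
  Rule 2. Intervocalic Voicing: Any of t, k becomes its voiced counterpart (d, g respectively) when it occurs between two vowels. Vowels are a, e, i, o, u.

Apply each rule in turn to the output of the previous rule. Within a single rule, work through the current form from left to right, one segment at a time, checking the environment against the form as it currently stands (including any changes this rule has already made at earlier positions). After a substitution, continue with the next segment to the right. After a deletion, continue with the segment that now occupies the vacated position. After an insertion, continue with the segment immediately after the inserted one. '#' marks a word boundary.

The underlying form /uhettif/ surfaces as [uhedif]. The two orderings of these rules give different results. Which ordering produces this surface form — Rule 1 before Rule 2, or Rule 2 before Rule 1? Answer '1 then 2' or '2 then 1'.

Order 1 then 2:
  1 Degemination: [uhettif] → [uhetif]
  2 Intervocalic Voicing: [uhetif] → [uhedif]
  result: [uhedif]
Order 2 then 1:
  2 Intervocalic Voicing: no change — [uhettif]
  1 Degemination: [uhettif] → [uhetif]
  result: [uhetif]

1 then 2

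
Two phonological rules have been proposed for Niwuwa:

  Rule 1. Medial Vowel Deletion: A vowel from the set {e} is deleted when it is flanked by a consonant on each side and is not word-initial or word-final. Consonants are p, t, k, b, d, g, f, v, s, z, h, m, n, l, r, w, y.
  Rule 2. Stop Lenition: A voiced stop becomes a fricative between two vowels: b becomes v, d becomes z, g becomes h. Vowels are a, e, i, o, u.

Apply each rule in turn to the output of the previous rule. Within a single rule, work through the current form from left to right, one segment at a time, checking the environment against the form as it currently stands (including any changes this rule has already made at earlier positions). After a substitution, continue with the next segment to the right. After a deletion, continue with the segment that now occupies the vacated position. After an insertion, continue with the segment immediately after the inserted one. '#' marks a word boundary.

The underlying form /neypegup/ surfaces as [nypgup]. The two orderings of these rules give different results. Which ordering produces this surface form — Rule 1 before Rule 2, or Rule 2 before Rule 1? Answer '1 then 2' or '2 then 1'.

Order 1 then 2:
  1 Medial Vowel Deletion: [neypegup] → [nypgup]
  2 Stop Lenition: no change — [nypgup]
  result: [nypgup]
Order 2 then 1:
  2 Stop Lenition: [neypegup] → [neypehup]
  1 Medial Vowel Deletion: [neypehup] → [nyphup]
  result: [nyphup]

1 then 2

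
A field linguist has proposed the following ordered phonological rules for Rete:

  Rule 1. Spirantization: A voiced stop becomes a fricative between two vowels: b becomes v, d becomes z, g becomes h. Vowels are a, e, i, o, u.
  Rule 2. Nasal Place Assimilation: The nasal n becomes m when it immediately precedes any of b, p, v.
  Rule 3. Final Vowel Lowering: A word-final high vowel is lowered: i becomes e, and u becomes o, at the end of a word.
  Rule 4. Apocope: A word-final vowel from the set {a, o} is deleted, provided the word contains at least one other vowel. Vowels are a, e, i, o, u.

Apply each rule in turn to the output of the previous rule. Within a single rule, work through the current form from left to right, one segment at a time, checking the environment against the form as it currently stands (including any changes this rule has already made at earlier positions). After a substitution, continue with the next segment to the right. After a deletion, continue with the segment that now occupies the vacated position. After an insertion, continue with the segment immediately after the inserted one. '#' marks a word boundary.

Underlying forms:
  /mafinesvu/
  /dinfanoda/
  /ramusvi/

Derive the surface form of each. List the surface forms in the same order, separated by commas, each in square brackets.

/mafinesvu/:
  Rule 1 Spirantization: no change — [mafinesvu]
  Rule 2 Nasal Place Assimilation: no change — [mafinesvu]
  Rule 3 Final Vowel Lowering: [mafinesvu] → [mafinesvo]
  Rule 4 Apocope: [mafinesvo] → [mafinesv]
/dinfanoda/:
  Rule 1 Spirantization: [dinfanoda] → [dinfanoza]
  Rule 2 Nasal Place Assimilation: no change — [dinfanoza]
  Rule 3 Final Vowel Lowering: no change — [dinfanoza]
  Rule 4 Apocope: [dinfanoza] → [dinfanoz]
/ramusvi/:
  Rule 1 Spirantization: no change — [ramusvi]
  Rule 2 Nasal Place Assimilation: no change — [ramusvi]
  Rule 3 Final Vowel Lowering: [ramusvi] → [ramusve]
  Rule 4 Apocope: no change — [ramusve]

[mafinesv], [dinfanoz], [ramusve]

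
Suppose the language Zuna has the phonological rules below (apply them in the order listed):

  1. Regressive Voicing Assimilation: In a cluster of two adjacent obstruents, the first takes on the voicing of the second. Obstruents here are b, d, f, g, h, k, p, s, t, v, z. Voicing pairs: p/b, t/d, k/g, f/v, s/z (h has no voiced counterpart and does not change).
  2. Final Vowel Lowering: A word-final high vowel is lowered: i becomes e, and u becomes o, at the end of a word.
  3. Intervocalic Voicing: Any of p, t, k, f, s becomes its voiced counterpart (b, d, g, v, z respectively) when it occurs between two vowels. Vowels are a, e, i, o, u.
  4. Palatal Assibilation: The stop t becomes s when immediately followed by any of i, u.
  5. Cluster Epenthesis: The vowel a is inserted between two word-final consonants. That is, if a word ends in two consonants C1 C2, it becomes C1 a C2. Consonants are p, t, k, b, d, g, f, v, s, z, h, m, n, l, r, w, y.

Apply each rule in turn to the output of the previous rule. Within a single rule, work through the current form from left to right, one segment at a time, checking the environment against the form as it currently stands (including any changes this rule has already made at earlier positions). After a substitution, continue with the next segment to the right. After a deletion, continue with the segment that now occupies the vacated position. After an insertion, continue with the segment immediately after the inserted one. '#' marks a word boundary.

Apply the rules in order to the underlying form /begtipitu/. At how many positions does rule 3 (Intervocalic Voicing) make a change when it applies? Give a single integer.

1 Regressive Voicing Assimilation: [begtipitu] → [bektipitu]
2 Final Vowel Lowering: [bektipitu] → [bektipito]
3 Intervocalic Voicing: [bektipito] → [bektibido]
4 Palatal Assibilation: [bektibido] → [beksibido]
5 Cluster Epenthesis: no change — [beksibido]
Rule 3 changed 2 position(s).

2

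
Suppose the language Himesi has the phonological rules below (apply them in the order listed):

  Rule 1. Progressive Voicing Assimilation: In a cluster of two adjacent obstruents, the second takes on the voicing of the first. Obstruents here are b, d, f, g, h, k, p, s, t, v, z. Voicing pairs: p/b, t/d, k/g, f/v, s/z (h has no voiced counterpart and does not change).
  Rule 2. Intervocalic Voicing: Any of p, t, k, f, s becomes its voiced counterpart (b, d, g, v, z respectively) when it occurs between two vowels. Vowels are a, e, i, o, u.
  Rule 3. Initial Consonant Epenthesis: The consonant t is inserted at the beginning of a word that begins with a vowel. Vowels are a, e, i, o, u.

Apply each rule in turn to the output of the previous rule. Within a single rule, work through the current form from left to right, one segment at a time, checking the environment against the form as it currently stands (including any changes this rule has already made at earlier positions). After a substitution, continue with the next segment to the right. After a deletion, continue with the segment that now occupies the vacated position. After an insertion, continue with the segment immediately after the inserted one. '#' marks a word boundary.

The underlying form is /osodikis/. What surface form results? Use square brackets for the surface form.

[tozodigis]

Rule 1 Progressive Voicing Assimilation: no change — [osodikis]
Rule 2 Intervocalic Voicing: [osodikis] → [ozodigis]
Rule 3 Initial Consonant Epenthesis: [ozodigis] → [tozodigis]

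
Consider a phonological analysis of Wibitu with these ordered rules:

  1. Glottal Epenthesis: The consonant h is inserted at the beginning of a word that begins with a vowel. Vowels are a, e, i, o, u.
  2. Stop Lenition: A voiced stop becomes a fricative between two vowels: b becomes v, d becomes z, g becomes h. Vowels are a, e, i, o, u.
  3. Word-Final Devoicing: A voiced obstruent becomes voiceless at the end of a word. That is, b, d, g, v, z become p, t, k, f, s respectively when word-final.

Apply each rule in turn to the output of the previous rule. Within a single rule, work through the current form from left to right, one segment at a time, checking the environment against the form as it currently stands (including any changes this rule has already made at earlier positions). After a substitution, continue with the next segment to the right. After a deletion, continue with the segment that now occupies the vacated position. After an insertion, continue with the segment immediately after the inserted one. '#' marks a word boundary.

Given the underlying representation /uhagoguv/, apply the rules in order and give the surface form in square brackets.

1 Glottal Epenthesis: [uhagoguv] → [huhagoguv]
2 Stop Lenition: [huhagoguv] → [huhahohuv]
3 Word-Final Devoicing: [huhahohuv] → [huhahohuf]

[huhahohuf]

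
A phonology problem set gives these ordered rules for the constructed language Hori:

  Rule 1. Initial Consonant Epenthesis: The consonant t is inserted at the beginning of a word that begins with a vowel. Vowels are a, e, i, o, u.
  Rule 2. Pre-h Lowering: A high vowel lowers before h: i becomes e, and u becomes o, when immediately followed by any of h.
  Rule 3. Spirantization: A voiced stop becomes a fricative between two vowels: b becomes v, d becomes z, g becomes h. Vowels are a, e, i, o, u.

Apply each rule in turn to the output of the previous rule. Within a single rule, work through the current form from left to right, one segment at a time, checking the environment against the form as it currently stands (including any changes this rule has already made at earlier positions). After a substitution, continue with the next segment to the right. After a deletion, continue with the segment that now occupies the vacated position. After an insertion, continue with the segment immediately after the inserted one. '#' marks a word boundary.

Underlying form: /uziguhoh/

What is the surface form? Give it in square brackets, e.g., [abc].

[tuzihohoh]

Rule 1 Initial Consonant Epenthesis: [uziguhoh] → [tuziguhoh]
Rule 2 Pre-h Lowering: [tuziguhoh] → [tuzigohoh]
Rule 3 Spirantization: [tuzigohoh] → [tuzihohoh]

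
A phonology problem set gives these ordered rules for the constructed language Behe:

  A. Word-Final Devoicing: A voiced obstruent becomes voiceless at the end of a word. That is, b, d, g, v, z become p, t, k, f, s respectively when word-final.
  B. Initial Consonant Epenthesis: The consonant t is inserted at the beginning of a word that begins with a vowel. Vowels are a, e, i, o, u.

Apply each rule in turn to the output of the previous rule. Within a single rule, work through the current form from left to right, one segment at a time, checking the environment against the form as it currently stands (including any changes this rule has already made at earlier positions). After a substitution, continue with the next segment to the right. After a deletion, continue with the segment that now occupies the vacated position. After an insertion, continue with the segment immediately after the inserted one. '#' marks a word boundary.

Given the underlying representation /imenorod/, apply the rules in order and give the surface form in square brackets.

A Word-Final Devoicing: [imenorod] → [imenorot]
B Initial Consonant Epenthesis: [imenorot] → [timenorot]

[timenorot]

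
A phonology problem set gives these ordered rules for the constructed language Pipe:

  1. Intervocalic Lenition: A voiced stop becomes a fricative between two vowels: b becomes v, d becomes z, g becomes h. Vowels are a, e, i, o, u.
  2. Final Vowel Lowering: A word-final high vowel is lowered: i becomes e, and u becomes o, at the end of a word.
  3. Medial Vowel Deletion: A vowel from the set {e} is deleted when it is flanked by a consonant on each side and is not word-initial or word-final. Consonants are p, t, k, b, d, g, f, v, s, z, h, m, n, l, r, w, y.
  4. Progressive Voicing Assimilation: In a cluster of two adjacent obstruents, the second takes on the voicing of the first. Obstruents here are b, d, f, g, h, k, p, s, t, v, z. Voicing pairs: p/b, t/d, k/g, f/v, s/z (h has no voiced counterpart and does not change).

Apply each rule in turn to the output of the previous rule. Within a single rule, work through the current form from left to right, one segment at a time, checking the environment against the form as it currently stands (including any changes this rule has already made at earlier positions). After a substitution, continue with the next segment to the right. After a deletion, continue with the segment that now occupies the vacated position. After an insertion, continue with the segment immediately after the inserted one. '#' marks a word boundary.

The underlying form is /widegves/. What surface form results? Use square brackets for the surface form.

[wizgvz]

1 Intervocalic Lenition: [widegves] → [wizegves]
2 Final Vowel Lowering: no change — [wizegves]
3 Medial Vowel Deletion: [wizegves] → [wizgvs]
4 Progressive Voicing Assimilation: [wizgvs] → [wizgvz]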